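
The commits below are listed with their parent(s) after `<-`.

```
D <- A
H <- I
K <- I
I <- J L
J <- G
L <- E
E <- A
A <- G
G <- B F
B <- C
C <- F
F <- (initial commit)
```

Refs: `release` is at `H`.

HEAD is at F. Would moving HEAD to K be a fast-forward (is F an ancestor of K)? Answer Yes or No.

Yes

A fast-forward from F to K is possible iff F is an ancestor of K.
Ancestors of K: {A, B, C, E, F, G, I, J, K, L}.
F is among them, so fast-forward is possible.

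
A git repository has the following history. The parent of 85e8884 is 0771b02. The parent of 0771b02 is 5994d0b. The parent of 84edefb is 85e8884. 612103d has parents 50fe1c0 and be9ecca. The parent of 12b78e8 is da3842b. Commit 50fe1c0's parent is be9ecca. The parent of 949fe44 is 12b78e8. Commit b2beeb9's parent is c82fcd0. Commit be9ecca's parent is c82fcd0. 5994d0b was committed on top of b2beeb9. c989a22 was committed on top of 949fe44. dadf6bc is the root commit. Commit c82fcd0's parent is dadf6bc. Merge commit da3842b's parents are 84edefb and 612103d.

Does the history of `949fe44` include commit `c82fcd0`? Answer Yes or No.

Yes

Ancestors of 949fe44 (commits reachable by following parents): {0771b02, 12b78e8, 50fe1c0, 5994d0b, 612103d, 84edefb, 85e8884, 949fe44, b2beeb9, be9ecca, c82fcd0, da3842b, dadf6bc}.
c82fcd0 is in that set, so it is an ancestor of 949fe44.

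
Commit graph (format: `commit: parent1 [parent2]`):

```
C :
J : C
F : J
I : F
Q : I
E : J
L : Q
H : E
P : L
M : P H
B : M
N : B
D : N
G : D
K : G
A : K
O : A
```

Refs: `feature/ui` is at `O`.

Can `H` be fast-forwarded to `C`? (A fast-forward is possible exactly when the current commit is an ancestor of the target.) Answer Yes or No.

A fast-forward from H to C is possible iff H is an ancestor of C.
Ancestors of C: {C}.
H is not among them, so fast-forward is not possible.

No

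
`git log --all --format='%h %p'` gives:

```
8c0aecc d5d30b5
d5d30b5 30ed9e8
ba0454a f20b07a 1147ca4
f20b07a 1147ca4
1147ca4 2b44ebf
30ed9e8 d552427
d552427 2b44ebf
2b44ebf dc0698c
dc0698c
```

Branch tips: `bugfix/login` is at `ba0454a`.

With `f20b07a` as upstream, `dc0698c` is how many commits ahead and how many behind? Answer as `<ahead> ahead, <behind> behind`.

0 ahead, 3 behind

Reachable from dc0698c: {dc0698c}.
Reachable from f20b07a: {1147ca4, 2b44ebf, dc0698c, f20b07a}.
Only in dc0698c's history (ahead): {} — 0.
Only in f20b07a's history (behind): {1147ca4, 2b44ebf, f20b07a} — 3.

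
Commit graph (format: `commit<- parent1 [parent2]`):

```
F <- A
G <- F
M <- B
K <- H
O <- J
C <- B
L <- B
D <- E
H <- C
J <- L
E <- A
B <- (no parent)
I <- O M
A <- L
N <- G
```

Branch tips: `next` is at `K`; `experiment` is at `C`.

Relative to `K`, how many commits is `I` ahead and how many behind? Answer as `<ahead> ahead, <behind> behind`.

5 ahead, 3 behind

Reachable from I: {B, I, J, L, M, O}.
Reachable from K: {B, C, H, K}.
Only in I's history (ahead): {I, J, L, M, O} — 5.
Only in K's history (behind): {C, H, K} — 3.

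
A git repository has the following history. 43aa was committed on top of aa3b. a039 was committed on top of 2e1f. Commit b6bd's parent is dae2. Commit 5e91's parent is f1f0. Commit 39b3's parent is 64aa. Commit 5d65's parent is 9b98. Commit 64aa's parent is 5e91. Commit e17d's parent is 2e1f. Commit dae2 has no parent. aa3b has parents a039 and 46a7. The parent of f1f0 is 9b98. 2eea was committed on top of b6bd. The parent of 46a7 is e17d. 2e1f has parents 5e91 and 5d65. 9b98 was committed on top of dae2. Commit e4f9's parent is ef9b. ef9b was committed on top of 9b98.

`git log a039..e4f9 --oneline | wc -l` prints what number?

2

Reachable from e4f9: {9b98, dae2, e4f9, ef9b}.
Reachable from a039: {2e1f, 5d65, 5e91, 9b98, a039, dae2, f1f0}.
In e4f9's history but not a039's: {e4f9, ef9b} — 2 commits.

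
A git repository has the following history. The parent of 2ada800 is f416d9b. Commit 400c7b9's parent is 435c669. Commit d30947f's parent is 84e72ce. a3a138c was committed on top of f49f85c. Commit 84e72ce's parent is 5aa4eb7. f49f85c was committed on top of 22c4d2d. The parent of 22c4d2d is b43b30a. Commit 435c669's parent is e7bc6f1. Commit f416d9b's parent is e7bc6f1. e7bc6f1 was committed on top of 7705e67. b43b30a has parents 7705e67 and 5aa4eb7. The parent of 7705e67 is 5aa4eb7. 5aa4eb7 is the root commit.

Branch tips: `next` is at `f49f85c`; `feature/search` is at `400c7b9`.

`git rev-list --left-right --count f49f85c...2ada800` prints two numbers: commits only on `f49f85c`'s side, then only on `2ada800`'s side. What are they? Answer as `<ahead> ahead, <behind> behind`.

Reachable from f49f85c: {22c4d2d, 5aa4eb7, 7705e67, b43b30a, f49f85c}.
Reachable from 2ada800: {2ada800, 5aa4eb7, 7705e67, e7bc6f1, f416d9b}.
Only in f49f85c's history (ahead): {22c4d2d, b43b30a, f49f85c} — 3.
Only in 2ada800's history (behind): {2ada800, e7bc6f1, f416d9b} — 3.

3 ahead, 3 behind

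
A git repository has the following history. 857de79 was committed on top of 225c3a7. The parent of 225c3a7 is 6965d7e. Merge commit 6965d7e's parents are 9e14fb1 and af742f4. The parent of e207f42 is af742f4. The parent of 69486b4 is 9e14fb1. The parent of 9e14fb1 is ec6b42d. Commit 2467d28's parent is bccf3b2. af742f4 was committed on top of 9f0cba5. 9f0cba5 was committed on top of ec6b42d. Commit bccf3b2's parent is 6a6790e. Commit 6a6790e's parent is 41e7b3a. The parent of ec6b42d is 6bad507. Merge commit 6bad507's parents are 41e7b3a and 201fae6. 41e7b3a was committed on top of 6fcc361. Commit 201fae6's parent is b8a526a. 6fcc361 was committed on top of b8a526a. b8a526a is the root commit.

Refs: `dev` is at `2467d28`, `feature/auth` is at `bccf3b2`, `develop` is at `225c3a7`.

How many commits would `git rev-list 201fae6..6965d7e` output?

8

Reachable from 6965d7e: {201fae6, 41e7b3a, 6965d7e, 6bad507, 6fcc361, 9e14fb1, 9f0cba5, af742f4, b8a526a, ec6b42d}.
Reachable from 201fae6: {201fae6, b8a526a}.
In 6965d7e's history but not 201fae6's: {41e7b3a, 6965d7e, 6bad507, 6fcc361, 9e14fb1, 9f0cba5, af742f4, ec6b42d} — 8 commits.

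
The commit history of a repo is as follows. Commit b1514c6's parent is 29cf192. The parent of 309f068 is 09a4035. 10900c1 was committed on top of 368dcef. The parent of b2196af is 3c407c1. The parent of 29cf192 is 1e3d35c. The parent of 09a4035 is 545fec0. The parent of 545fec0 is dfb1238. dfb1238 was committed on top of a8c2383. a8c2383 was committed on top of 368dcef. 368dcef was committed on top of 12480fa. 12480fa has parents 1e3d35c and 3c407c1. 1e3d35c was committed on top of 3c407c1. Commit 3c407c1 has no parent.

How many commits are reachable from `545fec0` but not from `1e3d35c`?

5

Reachable from 545fec0: {12480fa, 1e3d35c, 368dcef, 3c407c1, 545fec0, a8c2383, dfb1238}.
Reachable from 1e3d35c: {1e3d35c, 3c407c1}.
In 545fec0's history but not 1e3d35c's: {12480fa, 368dcef, 545fec0, a8c2383, dfb1238} — 5 commits.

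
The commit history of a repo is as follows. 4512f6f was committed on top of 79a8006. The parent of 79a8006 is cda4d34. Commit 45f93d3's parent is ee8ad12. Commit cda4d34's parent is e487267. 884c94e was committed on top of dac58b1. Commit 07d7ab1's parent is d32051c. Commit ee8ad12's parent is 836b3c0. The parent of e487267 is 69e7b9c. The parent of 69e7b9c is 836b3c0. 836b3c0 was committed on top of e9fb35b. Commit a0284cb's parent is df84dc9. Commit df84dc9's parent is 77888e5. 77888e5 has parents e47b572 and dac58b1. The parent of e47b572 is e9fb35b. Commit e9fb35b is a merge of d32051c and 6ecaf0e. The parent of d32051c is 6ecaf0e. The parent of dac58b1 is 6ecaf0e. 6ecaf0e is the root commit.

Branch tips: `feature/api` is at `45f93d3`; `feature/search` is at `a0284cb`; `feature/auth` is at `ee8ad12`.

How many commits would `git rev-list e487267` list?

Walking parent pointers from e487267: reachable set = {69e7b9c, 6ecaf0e, 836b3c0, d32051c, e487267, e9fb35b}.
That is 6 commits.

6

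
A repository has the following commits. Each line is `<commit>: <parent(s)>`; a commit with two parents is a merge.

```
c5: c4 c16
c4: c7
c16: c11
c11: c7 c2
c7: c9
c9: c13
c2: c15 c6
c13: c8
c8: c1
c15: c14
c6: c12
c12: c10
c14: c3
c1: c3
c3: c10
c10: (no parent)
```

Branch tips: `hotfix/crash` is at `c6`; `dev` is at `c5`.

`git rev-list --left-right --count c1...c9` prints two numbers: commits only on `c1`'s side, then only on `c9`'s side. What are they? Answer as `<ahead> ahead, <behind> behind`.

0 ahead, 3 behind

Reachable from c1: {c1, c10, c3}.
Reachable from c9: {c1, c10, c13, c3, c8, c9}.
Only in c1's history (ahead): {} — 0.
Only in c9's history (behind): {c13, c8, c9} — 3.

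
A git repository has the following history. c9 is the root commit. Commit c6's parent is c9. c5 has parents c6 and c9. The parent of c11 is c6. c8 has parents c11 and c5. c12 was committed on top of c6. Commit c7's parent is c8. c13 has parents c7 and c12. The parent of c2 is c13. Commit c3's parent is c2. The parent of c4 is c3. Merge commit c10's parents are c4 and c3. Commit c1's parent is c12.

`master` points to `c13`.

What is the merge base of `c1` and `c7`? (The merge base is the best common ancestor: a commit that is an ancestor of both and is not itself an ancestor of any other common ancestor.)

c6

Ancestors of c1: {c1, c12, c6, c9}.
Ancestors of c7: {c11, c5, c6, c7, c8, c9}.
Common ancestors: {c6, c9}.
Among these, c6 is not an ancestor of any other common ancestor — it is the merge base.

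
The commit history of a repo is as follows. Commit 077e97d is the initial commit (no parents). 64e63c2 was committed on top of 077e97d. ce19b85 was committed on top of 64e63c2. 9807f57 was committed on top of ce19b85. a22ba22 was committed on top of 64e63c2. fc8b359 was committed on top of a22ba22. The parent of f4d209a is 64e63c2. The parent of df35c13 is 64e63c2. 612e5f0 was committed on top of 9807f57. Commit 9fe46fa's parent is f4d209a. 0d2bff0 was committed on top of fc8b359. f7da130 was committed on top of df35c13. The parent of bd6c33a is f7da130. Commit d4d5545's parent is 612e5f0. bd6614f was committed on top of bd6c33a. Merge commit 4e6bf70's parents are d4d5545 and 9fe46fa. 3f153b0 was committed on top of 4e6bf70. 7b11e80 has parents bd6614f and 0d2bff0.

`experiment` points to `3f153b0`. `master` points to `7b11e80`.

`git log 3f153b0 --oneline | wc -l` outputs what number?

Walking parent pointers from 3f153b0: reachable set = {077e97d, 3f153b0, 4e6bf70, 612e5f0, 64e63c2, 9807f57, 9fe46fa, ce19b85, d4d5545, f4d209a}.
That is 10 commits.

10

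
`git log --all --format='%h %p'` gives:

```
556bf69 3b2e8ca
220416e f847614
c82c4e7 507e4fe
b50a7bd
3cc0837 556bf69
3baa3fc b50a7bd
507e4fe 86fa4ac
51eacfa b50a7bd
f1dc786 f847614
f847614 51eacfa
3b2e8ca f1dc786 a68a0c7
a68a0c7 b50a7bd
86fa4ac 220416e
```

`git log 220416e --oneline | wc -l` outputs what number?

4

Walking parent pointers from 220416e: reachable set = {220416e, 51eacfa, b50a7bd, f847614}.
That is 4 commits.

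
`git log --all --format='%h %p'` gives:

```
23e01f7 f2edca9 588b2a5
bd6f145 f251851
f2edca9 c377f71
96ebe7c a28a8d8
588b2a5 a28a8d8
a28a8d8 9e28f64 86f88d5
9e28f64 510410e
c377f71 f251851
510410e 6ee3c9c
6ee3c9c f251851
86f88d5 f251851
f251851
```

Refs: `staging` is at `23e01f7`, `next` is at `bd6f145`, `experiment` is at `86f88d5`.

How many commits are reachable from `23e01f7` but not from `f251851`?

9

Reachable from 23e01f7: {23e01f7, 510410e, 588b2a5, 6ee3c9c, 86f88d5, 9e28f64, a28a8d8, c377f71, f251851, f2edca9}.
Reachable from f251851: {f251851}.
In 23e01f7's history but not f251851's: {23e01f7, 510410e, 588b2a5, 6ee3c9c, 86f88d5, 9e28f64, a28a8d8, c377f71, f2edca9} — 9 commits.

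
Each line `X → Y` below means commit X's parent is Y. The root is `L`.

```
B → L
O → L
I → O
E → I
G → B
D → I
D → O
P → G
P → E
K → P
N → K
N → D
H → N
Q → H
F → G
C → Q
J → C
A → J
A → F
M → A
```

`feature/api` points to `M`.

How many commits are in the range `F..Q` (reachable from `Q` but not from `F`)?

Reachable from Q: {B, D, E, G, H, I, K, L, N, O, P, Q}.
Reachable from F: {B, F, G, L}.
In Q's history but not F's: {D, E, H, I, K, N, O, P, Q} — 9 commits.

9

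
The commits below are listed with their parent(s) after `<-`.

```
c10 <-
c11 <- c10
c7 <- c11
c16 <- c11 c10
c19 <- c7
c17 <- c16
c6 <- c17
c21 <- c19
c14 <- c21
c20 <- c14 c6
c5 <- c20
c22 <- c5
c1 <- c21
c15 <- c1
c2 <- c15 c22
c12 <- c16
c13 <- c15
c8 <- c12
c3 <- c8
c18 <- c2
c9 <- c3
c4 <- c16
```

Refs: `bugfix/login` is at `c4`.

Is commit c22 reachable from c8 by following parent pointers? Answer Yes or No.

Ancestors of c8: {c10, c11, c12, c16, c8}.
c22 is not in that set, so it is not an ancestor of c8.

No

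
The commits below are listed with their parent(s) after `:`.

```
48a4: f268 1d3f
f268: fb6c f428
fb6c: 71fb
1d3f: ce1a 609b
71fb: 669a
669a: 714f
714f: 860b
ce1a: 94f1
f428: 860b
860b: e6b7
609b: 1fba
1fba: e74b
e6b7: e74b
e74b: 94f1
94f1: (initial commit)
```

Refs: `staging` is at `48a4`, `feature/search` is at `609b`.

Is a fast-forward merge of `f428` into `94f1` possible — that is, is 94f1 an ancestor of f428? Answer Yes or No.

A fast-forward from 94f1 to f428 is possible iff 94f1 is an ancestor of f428.
Ancestors of f428: {860b, 94f1, e6b7, e74b, f428}.
94f1 is among them, so fast-forward is possible.

Yes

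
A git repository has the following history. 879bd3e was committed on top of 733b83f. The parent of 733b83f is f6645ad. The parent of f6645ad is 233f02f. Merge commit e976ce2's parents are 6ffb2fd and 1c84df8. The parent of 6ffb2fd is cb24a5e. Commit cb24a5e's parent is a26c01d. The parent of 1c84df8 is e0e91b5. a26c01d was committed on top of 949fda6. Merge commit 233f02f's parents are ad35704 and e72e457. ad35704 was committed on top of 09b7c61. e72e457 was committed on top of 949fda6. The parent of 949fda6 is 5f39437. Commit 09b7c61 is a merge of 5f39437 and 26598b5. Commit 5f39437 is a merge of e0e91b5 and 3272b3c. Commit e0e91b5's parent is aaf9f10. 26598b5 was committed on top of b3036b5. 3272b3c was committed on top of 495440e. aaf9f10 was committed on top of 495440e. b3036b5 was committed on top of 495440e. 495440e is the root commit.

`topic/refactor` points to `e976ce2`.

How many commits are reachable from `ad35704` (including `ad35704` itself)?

9

Walking parent pointers from ad35704: reachable set = {09b7c61, 26598b5, 3272b3c, 495440e, 5f39437, aaf9f10, ad35704, b3036b5, e0e91b5}.
That is 9 commits.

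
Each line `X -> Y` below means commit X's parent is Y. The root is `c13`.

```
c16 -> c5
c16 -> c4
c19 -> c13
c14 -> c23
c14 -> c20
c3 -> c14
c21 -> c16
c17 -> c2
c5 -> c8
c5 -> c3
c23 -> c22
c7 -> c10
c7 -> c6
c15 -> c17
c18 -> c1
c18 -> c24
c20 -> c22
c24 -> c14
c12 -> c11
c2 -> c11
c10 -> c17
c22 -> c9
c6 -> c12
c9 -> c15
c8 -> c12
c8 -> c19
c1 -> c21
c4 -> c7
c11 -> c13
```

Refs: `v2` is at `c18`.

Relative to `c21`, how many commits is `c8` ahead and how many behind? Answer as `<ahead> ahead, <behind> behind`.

0 ahead, 16 behind

Reachable from c8: {c11, c12, c13, c19, c8}.
Reachable from c21: {c10, c11, c12, c13, c14, c15, c16, c17, c19, c2, c20, c21, c22, c23, c3, c4, c5, c6, c7, c8, c9}.
Only in c8's history (ahead): {} — 0.
Only in c21's history (behind): {c10, c14, c15, c16, c17, c2, c20, c21, c22, c23, c3, c4, c5, c6, c7, c9} — 16.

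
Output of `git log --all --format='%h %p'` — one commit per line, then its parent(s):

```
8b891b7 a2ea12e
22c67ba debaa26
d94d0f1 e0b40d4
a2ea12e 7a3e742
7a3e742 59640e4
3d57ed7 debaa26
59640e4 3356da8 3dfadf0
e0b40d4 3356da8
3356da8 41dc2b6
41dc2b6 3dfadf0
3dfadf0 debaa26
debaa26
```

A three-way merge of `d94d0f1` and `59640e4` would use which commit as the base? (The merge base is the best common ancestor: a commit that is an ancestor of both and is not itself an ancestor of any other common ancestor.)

Ancestors of d94d0f1: {3356da8, 3dfadf0, 41dc2b6, d94d0f1, debaa26, e0b40d4}.
Ancestors of 59640e4: {3356da8, 3dfadf0, 41dc2b6, 59640e4, debaa26}.
Common ancestors: {3356da8, 3dfadf0, 41dc2b6, debaa26}.
Among these, 3356da8 is not an ancestor of any other common ancestor — it is the merge base.

3356da8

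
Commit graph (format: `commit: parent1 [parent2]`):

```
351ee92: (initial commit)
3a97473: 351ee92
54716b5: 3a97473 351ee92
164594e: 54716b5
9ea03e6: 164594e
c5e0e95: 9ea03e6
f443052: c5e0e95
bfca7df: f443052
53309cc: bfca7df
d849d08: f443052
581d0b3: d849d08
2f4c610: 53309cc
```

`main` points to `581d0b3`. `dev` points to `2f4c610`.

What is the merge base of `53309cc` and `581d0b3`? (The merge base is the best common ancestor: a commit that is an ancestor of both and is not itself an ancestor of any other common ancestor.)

Ancestors of 53309cc: {164594e, 351ee92, 3a97473, 53309cc, 54716b5, 9ea03e6, bfca7df, c5e0e95, f443052}.
Ancestors of 581d0b3: {164594e, 351ee92, 3a97473, 54716b5, 581d0b3, 9ea03e6, c5e0e95, d849d08, f443052}.
Common ancestors: {164594e, 351ee92, 3a97473, 54716b5, 9ea03e6, c5e0e95, f443052}.
Among these, f443052 is not an ancestor of any other common ancestor — it is the merge base.

f443052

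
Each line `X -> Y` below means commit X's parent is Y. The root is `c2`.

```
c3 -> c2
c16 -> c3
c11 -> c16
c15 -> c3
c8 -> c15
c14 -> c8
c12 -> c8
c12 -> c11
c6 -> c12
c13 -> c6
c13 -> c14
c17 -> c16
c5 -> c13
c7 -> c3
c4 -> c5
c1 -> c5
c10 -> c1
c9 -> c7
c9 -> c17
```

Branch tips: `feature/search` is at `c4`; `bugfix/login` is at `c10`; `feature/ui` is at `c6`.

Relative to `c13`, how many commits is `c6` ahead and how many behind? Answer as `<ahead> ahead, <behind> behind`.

0 ahead, 2 behind

Reachable from c6: {c11, c12, c15, c16, c2, c3, c6, c8}.
Reachable from c13: {c11, c12, c13, c14, c15, c16, c2, c3, c6, c8}.
Only in c6's history (ahead): {} — 0.
Only in c13's history (behind): {c13, c14} — 2.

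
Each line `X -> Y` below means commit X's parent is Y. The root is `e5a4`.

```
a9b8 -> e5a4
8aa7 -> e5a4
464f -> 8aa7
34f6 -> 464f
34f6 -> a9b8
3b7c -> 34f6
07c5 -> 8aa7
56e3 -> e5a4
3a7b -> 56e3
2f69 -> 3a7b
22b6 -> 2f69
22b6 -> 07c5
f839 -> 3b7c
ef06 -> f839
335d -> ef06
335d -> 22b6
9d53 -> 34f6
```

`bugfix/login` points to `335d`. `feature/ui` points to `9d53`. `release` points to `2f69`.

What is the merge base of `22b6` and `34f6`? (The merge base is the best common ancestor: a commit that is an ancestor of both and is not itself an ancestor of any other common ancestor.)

Ancestors of 22b6: {07c5, 22b6, 2f69, 3a7b, 56e3, 8aa7, e5a4}.
Ancestors of 34f6: {34f6, 464f, 8aa7, a9b8, e5a4}.
Common ancestors: {8aa7, e5a4}.
Among these, 8aa7 is not an ancestor of any other common ancestor — it is the merge base.

8aa7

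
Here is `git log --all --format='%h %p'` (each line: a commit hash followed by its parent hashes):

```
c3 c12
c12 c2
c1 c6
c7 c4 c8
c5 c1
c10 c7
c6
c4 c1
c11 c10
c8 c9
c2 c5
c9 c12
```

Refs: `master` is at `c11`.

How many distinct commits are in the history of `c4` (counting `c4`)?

3

Walking parent pointers from c4: reachable set = {c1, c4, c6}.
That is 3 commits.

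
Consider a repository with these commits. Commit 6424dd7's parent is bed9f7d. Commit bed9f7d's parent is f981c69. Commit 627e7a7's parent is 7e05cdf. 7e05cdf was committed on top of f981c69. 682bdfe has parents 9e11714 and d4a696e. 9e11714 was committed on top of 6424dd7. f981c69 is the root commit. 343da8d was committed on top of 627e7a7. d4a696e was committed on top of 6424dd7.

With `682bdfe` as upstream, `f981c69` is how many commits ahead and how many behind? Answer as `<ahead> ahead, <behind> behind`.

0 ahead, 5 behind

Reachable from f981c69: {f981c69}.
Reachable from 682bdfe: {6424dd7, 682bdfe, 9e11714, bed9f7d, d4a696e, f981c69}.
Only in f981c69's history (ahead): {} — 0.
Only in 682bdfe's history (behind): {6424dd7, 682bdfe, 9e11714, bed9f7d, d4a696e} — 5.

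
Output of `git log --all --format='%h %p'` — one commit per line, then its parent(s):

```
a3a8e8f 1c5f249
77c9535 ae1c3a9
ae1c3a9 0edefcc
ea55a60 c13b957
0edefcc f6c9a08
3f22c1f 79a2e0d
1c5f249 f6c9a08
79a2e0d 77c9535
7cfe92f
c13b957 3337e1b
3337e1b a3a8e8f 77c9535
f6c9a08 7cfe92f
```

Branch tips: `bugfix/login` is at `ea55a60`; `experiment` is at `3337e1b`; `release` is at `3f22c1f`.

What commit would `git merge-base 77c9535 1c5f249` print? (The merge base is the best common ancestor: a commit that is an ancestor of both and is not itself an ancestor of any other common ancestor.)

Ancestors of 77c9535: {0edefcc, 77c9535, 7cfe92f, ae1c3a9, f6c9a08}.
Ancestors of 1c5f249: {1c5f249, 7cfe92f, f6c9a08}.
Common ancestors: {7cfe92f, f6c9a08}.
Among these, f6c9a08 is not an ancestor of any other common ancestor — it is the merge base.

f6c9a08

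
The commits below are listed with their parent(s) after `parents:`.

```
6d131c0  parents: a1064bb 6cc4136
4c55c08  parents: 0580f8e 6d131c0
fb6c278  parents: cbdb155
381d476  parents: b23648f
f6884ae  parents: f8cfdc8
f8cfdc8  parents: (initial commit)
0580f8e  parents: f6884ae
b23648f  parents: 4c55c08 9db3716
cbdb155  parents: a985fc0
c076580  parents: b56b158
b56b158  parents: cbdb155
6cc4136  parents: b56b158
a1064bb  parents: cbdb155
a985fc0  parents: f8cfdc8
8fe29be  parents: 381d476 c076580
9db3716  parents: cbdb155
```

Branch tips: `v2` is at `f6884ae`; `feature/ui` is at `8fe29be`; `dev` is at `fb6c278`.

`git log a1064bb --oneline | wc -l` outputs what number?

Walking parent pointers from a1064bb: reachable set = {a1064bb, a985fc0, cbdb155, f8cfdc8}.
That is 4 commits.

4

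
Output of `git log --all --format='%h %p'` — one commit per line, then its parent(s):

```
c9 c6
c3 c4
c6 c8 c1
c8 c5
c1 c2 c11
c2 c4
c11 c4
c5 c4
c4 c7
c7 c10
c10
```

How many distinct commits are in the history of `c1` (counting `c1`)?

Walking parent pointers from c1: reachable set = {c1, c10, c11, c2, c4, c7}.
That is 6 commits.

6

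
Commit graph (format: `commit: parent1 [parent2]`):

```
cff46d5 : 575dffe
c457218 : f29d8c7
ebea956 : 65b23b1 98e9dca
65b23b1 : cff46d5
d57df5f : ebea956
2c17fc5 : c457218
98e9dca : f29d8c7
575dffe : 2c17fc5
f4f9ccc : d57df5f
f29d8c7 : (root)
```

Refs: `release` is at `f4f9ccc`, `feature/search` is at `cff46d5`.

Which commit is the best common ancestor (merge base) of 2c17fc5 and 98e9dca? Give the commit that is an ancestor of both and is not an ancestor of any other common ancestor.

f29d8c7

Ancestors of 2c17fc5: {2c17fc5, c457218, f29d8c7}.
Ancestors of 98e9dca: {98e9dca, f29d8c7}.
Common ancestors: {f29d8c7}.
The only common ancestor is f29d8c7, so it is the merge base.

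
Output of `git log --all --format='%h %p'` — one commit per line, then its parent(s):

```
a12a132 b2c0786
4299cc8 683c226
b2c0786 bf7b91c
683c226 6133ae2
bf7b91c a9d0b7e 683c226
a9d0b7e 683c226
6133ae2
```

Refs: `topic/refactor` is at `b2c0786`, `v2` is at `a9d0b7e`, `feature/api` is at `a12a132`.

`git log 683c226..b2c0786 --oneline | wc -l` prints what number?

Reachable from b2c0786: {6133ae2, 683c226, a9d0b7e, b2c0786, bf7b91c}.
Reachable from 683c226: {6133ae2, 683c226}.
In b2c0786's history but not 683c226's: {a9d0b7e, b2c0786, bf7b91c} — 3 commits.

3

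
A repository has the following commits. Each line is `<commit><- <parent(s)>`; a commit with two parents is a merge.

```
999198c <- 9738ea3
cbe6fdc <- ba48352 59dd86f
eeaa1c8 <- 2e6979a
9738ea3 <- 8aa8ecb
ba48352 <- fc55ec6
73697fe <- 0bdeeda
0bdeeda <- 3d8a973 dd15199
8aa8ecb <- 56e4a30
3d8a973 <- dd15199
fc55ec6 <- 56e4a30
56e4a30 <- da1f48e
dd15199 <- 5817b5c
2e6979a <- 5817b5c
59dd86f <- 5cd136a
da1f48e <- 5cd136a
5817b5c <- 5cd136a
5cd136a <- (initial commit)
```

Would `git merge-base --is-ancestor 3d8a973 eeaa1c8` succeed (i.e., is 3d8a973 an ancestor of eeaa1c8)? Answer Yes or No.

Ancestors of eeaa1c8: {2e6979a, 5817b5c, 5cd136a, eeaa1c8}.
3d8a973 is not in that set, so it is not an ancestor of eeaa1c8.

No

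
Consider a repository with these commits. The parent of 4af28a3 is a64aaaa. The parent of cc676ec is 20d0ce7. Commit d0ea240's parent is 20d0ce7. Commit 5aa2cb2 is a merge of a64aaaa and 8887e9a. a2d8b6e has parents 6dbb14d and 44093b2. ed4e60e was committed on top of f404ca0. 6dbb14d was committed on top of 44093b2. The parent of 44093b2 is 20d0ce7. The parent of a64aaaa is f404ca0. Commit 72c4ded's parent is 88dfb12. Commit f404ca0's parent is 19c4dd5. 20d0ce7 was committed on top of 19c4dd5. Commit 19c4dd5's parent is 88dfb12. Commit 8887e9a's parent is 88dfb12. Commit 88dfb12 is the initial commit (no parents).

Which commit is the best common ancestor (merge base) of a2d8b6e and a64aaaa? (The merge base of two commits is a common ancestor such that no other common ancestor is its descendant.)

Ancestors of a2d8b6e: {19c4dd5, 20d0ce7, 44093b2, 6dbb14d, 88dfb12, a2d8b6e}.
Ancestors of a64aaaa: {19c4dd5, 88dfb12, a64aaaa, f404ca0}.
Common ancestors: {19c4dd5, 88dfb12}.
Among these, 19c4dd5 is not an ancestor of any other common ancestor — it is the merge base.

19c4dd5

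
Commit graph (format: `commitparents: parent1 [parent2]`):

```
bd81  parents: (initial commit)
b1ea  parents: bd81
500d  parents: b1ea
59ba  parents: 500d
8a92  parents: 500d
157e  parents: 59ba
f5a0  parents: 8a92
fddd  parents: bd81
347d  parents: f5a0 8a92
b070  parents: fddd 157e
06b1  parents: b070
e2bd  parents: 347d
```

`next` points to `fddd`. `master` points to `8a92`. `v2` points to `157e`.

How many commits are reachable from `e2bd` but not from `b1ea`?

5

Reachable from e2bd: {347d, 500d, 8a92, b1ea, bd81, e2bd, f5a0}.
Reachable from b1ea: {b1ea, bd81}.
In e2bd's history but not b1ea's: {347d, 500d, 8a92, e2bd, f5a0} — 5 commits.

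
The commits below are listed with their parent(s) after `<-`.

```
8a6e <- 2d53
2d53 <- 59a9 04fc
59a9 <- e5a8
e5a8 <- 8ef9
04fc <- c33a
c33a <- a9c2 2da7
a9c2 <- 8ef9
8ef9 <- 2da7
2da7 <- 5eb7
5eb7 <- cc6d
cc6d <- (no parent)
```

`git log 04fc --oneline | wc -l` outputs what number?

Walking parent pointers from 04fc: reachable set = {04fc, 2da7, 5eb7, 8ef9, a9c2, c33a, cc6d}.
That is 7 commits.

7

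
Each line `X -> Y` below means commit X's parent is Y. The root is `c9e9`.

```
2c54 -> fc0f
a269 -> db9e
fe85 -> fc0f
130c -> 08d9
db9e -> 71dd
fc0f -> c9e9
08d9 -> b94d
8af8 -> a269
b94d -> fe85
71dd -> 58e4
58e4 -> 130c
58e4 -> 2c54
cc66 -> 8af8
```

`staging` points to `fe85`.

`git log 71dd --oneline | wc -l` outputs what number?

Walking parent pointers from 71dd: reachable set = {08d9, 130c, 2c54, 58e4, 71dd, b94d, c9e9, fc0f, fe85}.
That is 9 commits.

9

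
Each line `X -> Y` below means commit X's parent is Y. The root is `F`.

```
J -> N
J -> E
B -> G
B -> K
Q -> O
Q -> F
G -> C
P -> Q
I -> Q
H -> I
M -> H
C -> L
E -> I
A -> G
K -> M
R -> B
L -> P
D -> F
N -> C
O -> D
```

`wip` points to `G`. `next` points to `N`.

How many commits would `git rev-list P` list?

5

Walking parent pointers from P: reachable set = {D, F, O, P, Q}.
That is 5 commits.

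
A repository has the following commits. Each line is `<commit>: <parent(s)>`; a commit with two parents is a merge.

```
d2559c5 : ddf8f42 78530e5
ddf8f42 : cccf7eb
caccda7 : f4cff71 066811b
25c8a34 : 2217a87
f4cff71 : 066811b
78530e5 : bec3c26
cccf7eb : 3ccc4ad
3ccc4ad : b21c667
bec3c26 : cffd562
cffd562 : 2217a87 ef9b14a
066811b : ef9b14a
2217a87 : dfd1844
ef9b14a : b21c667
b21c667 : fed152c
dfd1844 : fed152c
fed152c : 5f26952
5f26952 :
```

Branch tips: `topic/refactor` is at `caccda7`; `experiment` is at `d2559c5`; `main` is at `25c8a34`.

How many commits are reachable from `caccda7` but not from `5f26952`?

6

Reachable from caccda7: {066811b, 5f26952, b21c667, caccda7, ef9b14a, f4cff71, fed152c}.
Reachable from 5f26952: {5f26952}.
In caccda7's history but not 5f26952's: {066811b, b21c667, caccda7, ef9b14a, f4cff71, fed152c} — 6 commits.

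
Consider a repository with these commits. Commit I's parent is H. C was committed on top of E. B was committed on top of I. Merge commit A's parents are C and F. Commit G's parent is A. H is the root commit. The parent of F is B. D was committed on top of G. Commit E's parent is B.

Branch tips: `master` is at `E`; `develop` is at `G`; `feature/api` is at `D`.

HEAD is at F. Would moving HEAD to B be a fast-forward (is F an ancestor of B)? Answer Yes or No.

No

A fast-forward from F to B is possible iff F is an ancestor of B.
Ancestors of B: {B, H, I}.
F is not among them, so fast-forward is not possible.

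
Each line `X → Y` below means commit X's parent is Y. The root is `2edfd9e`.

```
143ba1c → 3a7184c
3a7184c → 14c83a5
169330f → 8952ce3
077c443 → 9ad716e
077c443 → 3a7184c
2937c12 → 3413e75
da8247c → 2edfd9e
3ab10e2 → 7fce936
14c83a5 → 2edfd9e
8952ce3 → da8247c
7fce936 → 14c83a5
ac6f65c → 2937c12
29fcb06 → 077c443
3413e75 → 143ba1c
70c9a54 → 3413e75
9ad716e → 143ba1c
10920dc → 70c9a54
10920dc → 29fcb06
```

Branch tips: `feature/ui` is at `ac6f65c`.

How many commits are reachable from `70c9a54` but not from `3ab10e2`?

Reachable from 70c9a54: {143ba1c, 14c83a5, 2edfd9e, 3413e75, 3a7184c, 70c9a54}.
Reachable from 3ab10e2: {14c83a5, 2edfd9e, 3ab10e2, 7fce936}.
In 70c9a54's history but not 3ab10e2's: {143ba1c, 3413e75, 3a7184c, 70c9a54} — 4 commits.

4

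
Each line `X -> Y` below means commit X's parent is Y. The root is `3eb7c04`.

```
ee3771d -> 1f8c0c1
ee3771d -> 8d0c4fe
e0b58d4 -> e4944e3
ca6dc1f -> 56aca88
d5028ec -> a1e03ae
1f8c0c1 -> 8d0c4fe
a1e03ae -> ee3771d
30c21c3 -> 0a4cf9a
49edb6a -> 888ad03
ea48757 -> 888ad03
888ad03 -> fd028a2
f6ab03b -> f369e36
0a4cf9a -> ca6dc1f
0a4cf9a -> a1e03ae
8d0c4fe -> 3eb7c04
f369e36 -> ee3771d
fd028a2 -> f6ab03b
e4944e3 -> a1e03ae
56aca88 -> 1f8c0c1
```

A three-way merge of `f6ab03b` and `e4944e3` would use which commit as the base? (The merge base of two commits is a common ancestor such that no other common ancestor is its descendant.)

ee3771d

Ancestors of f6ab03b: {1f8c0c1, 3eb7c04, 8d0c4fe, ee3771d, f369e36, f6ab03b}.
Ancestors of e4944e3: {1f8c0c1, 3eb7c04, 8d0c4fe, a1e03ae, e4944e3, ee3771d}.
Common ancestors: {1f8c0c1, 3eb7c04, 8d0c4fe, ee3771d}.
Among these, ee3771d is not an ancestor of any other common ancestor — it is the merge base.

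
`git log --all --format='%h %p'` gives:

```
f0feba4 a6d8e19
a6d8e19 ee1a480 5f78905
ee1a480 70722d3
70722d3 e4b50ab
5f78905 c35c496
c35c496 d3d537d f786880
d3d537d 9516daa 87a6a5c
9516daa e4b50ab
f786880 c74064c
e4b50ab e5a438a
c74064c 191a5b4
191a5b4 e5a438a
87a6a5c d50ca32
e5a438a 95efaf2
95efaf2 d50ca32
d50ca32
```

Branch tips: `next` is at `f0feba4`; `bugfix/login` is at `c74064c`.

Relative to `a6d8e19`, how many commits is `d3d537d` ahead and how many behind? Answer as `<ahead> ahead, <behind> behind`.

Reachable from d3d537d: {87a6a5c, 9516daa, 95efaf2, d3d537d, d50ca32, e4b50ab, e5a438a}.
Reachable from a6d8e19: {191a5b4, 5f78905, 70722d3, 87a6a5c, 9516daa, 95efaf2, a6d8e19, c35c496, c74064c, d3d537d, d50ca32, e4b50ab, e5a438a, ee1a480, f786880}.
Only in d3d537d's history (ahead): {} — 0.
Only in a6d8e19's history (behind): {191a5b4, 5f78905, 70722d3, a6d8e19, c35c496, c74064c, ee1a480, f786880} — 8.

0 ahead, 8 behind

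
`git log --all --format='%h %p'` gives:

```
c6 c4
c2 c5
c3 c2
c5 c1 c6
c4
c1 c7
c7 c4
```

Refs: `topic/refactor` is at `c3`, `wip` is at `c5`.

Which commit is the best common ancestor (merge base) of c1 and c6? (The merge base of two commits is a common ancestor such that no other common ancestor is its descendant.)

Ancestors of c1: {c1, c4, c7}.
Ancestors of c6: {c4, c6}.
Common ancestors: {c4}.
The only common ancestor is c4, so it is the merge base.

c4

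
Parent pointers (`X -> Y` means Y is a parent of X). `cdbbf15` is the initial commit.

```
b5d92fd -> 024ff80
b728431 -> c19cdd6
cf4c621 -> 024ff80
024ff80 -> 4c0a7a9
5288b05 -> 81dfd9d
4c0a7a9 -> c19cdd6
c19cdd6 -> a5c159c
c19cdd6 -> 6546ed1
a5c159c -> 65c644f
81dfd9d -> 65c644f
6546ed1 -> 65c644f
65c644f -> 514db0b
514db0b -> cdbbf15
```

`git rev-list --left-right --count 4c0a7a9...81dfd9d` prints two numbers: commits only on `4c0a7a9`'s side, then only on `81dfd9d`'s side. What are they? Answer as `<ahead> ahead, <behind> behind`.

Reachable from 4c0a7a9: {4c0a7a9, 514db0b, 6546ed1, 65c644f, a5c159c, c19cdd6, cdbbf15}.
Reachable from 81dfd9d: {514db0b, 65c644f, 81dfd9d, cdbbf15}.
Only in 4c0a7a9's history (ahead): {4c0a7a9, 6546ed1, a5c159c, c19cdd6} — 4.
Only in 81dfd9d's history (behind): {81dfd9d} — 1.

4 ahead, 1 behind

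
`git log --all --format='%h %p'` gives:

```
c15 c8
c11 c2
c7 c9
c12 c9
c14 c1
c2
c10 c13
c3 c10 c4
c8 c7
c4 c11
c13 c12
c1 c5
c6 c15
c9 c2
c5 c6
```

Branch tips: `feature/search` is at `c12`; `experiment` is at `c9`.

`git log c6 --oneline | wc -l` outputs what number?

Walking parent pointers from c6: reachable set = {c15, c2, c6, c7, c8, c9}.
That is 6 commits.

6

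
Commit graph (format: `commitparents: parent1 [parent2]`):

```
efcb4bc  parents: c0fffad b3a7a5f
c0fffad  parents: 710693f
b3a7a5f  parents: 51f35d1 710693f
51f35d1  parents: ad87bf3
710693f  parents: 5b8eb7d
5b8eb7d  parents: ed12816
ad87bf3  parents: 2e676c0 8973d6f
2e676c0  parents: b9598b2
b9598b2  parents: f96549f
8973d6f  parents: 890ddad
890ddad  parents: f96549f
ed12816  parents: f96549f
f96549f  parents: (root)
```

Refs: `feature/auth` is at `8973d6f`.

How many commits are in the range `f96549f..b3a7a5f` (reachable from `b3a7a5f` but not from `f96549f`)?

Reachable from b3a7a5f: {2e676c0, 51f35d1, 5b8eb7d, 710693f, 890ddad, 8973d6f, ad87bf3, b3a7a5f, b9598b2, ed12816, f96549f}.
Reachable from f96549f: {f96549f}.
In b3a7a5f's history but not f96549f's: {2e676c0, 51f35d1, 5b8eb7d, 710693f, 890ddad, 8973d6f, ad87bf3, b3a7a5f, b9598b2, ed12816} — 10 commits.

10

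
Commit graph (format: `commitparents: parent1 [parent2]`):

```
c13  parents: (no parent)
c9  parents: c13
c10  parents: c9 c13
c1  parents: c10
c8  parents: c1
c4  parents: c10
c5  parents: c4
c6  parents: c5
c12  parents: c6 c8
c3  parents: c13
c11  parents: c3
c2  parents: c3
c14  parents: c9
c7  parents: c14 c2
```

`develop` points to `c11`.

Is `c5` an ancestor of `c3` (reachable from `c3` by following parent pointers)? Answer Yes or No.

Ancestors of c3: {c13, c3}.
c5 is not in that set, so it is not an ancestor of c3.

No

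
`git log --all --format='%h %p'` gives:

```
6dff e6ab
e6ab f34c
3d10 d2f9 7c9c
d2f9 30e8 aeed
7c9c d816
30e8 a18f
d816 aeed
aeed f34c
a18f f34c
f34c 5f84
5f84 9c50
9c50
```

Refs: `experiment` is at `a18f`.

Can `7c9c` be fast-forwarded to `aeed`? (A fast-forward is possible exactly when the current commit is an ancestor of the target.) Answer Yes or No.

No

A fast-forward from 7c9c to aeed is possible iff 7c9c is an ancestor of aeed.
Ancestors of aeed: {5f84, 9c50, aeed, f34c}.
7c9c is not among them, so fast-forward is not possible.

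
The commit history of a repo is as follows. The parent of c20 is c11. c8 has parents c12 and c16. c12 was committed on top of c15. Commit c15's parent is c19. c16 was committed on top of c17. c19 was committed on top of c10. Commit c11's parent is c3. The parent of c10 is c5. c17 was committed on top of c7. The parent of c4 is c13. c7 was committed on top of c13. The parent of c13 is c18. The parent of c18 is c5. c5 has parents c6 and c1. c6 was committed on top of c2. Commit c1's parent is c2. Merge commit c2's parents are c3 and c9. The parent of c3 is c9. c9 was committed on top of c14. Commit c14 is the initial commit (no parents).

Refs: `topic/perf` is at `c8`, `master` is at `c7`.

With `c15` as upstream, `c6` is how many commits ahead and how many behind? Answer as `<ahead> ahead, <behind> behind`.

Reachable from c6: {c14, c2, c3, c6, c9}.
Reachable from c15: {c1, c10, c14, c15, c19, c2, c3, c5, c6, c9}.
Only in c6's history (ahead): {} — 0.
Only in c15's history (behind): {c1, c10, c15, c19, c5} — 5.

0 ahead, 5 behind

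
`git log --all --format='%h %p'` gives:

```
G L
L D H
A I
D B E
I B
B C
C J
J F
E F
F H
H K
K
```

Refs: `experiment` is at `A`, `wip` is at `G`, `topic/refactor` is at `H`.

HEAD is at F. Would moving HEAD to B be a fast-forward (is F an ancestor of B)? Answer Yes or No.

A fast-forward from F to B is possible iff F is an ancestor of B.
Ancestors of B: {B, C, F, H, J, K}.
F is among them, so fast-forward is possible.

Yes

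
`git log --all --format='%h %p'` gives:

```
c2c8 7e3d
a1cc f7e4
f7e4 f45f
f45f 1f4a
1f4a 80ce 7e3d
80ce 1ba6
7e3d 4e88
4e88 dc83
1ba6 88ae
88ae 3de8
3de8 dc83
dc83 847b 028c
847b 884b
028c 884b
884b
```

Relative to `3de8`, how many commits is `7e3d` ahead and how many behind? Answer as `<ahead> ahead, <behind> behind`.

2 ahead, 1 behind

Reachable from 7e3d: {028c, 4e88, 7e3d, 847b, 884b, dc83}.
Reachable from 3de8: {028c, 3de8, 847b, 884b, dc83}.
Only in 7e3d's history (ahead): {4e88, 7e3d} — 2.
Only in 3de8's history (behind): {3de8} — 1.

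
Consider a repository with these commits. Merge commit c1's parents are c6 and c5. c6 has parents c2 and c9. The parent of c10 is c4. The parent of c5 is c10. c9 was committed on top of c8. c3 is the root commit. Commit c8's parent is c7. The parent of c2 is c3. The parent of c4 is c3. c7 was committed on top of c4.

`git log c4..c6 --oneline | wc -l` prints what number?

5

Reachable from c6: {c2, c3, c4, c6, c7, c8, c9}.
Reachable from c4: {c3, c4}.
In c6's history but not c4's: {c2, c6, c7, c8, c9} — 5 commits.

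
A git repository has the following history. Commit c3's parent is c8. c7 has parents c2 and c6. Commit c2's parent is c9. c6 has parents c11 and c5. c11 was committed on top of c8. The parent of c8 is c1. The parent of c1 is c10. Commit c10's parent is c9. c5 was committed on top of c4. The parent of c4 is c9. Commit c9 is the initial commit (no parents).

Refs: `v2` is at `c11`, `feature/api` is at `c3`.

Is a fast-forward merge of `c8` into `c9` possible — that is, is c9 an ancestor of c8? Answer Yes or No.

Yes

A fast-forward from c9 to c8 is possible iff c9 is an ancestor of c8.
Ancestors of c8: {c1, c10, c8, c9}.
c9 is among them, so fast-forward is possible.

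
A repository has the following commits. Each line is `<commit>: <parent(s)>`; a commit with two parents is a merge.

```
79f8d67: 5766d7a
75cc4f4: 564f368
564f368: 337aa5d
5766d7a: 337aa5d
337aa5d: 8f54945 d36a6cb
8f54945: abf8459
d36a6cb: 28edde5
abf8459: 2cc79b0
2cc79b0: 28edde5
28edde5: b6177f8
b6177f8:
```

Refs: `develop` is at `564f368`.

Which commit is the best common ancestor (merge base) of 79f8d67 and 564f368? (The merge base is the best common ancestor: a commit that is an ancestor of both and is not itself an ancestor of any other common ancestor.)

337aa5d

Ancestors of 79f8d67: {28edde5, 2cc79b0, 337aa5d, 5766d7a, 79f8d67, 8f54945, abf8459, b6177f8, d36a6cb}.
Ancestors of 564f368: {28edde5, 2cc79b0, 337aa5d, 564f368, 8f54945, abf8459, b6177f8, d36a6cb}.
Common ancestors: {28edde5, 2cc79b0, 337aa5d, 8f54945, abf8459, b6177f8, d36a6cb}.
Among these, 337aa5d is not an ancestor of any other common ancestor — it is the merge base.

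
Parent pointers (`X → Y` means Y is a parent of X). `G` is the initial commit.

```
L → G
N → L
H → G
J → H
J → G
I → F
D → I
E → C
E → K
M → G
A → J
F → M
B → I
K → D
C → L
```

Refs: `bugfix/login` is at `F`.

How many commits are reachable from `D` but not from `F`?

2

Reachable from D: {D, F, G, I, M}.
Reachable from F: {F, G, M}.
In D's history but not F's: {D, I} — 2 commits.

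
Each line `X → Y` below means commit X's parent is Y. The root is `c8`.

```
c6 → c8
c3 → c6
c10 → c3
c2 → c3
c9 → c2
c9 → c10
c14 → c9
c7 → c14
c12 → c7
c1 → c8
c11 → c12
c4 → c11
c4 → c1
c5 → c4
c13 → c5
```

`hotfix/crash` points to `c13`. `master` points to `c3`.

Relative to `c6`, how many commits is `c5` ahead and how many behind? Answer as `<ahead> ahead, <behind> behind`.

11 ahead, 0 behind

Reachable from c5: {c1, c10, c11, c12, c14, c2, c3, c4, c5, c6, c7, c8, c9}.
Reachable from c6: {c6, c8}.
Only in c5's history (ahead): {c1, c10, c11, c12, c14, c2, c3, c4, c5, c7, c9} — 11.
Only in c6's history (behind): {} — 0.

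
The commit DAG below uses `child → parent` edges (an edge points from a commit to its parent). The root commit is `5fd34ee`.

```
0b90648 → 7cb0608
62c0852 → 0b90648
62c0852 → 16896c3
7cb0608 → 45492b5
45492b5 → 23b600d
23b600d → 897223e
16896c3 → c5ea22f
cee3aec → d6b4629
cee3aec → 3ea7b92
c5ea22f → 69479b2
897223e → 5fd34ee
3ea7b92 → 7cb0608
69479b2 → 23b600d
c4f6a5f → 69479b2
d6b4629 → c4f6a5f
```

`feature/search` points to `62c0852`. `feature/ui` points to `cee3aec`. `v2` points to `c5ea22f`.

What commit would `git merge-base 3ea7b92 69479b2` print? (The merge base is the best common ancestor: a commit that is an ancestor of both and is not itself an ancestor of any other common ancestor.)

Ancestors of 3ea7b92: {23b600d, 3ea7b92, 45492b5, 5fd34ee, 7cb0608, 897223e}.
Ancestors of 69479b2: {23b600d, 5fd34ee, 69479b2, 897223e}.
Common ancestors: {23b600d, 5fd34ee, 897223e}.
Among these, 23b600d is not an ancestor of any other common ancestor — it is the merge base.

23b600d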